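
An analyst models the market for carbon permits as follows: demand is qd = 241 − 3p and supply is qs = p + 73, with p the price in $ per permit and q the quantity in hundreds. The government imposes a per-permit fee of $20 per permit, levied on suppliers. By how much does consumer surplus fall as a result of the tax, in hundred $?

Before the tax: set 241 − 3p = p + 73 → p* = $42, q* = 115.
With the tax collected from suppliers, supply shifts: qs = (p − 20) + 73.
New equilibrium: consumers pay $47, suppliers receive $27, q = 100. (Wedge: pb − ps = 20.)
ΔCS is the trapezoid between Q = 100 and Q = 115 of height $5: ½ · (115 + 100) · 5 = $537.5.

Consumer surplus falls by $537.5 hundred.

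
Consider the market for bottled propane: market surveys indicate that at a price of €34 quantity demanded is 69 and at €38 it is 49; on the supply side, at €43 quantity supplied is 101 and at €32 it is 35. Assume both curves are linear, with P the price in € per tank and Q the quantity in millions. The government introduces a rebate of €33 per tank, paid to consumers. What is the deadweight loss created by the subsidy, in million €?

Deadweight loss = €1485 million.

Demand slope: (49 − 69)/(38 − 34) = -5, so Qd = 239 − 5P.
Supply slope: (35 − 101)/(32 − 43) = 6, so Qs = 6P − 157.
Without the subsidy, 239 − 5P = 6P − 157 gives 11P = 396, so P* = €36 and Q* = 59.
With a per-unit subsidy paid to consumers, each effectively pays P − 33, so demand becomes Qd = 239 − 5(P − 33).
New equilibrium: consumers pay €18, sellers receive €51, Q = 149. (Wedge: Pb − Ps = −33.)
Quantity rises by |ΔQ| = |59 − 149| = 90.
DWL = ½ · t · |ΔQ| = ½ · 33 · 90 = €1485.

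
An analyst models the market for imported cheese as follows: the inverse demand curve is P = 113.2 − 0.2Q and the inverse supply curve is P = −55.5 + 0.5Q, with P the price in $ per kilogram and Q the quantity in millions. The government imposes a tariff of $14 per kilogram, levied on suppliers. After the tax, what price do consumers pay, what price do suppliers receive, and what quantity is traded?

Rewrite in direct form: Qd = 566 − 5P and Qs = 2P + 111.
Without the tax, 566 − 5P = 2P + 111 gives 7P = 455, so P* = $65 and Q* = 241.
With the tax collected from suppliers, supply shifts: Qs = 2(P − 14) + 111.
New equilibrium: consumers pay $69, suppliers receive $55, Q = 221. (Wedge: Pb − Ps = 14.)

Consumers pay $69; suppliers receive $55; quantity = 221.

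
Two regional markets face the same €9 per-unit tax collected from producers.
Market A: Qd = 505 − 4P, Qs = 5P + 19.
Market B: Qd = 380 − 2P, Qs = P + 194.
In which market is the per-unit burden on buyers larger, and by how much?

Market A: pre-tax P* = €54, Q* = 289; post-tax Q = 269; per-unit burden on buyers = €5.
Market B: pre-tax P* = €62, Q* = 256; post-tax Q = 250; per-unit burden on buyers = €3.
Difference: €5 vs €3 → market A is larger by €2.

Market A, by €2.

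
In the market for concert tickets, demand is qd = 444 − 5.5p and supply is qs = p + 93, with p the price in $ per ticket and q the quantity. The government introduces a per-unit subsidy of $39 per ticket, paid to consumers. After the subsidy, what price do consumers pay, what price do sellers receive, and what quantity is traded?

Consumers pay $48; sellers receive $87; quantity = 180.

Before the subsidy: set 444 − 5.5p = p + 93 → p* = $54, q* = 147.
With a per-unit subsidy paid to consumers, each effectively pays p − 39, so demand becomes qd = 444 − 5.5(p − 39).
Solving gives q = 180 with consumers paying $48 and sellers receiving $87 (the $39 wedge).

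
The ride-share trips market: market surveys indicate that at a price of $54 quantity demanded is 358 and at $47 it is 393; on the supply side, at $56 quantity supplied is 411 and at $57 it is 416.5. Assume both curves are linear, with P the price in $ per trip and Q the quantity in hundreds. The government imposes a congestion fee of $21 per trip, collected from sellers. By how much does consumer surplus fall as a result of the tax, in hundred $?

Demand slope: (393 − 358)/(47 − 54) = -5, so Qd = 628 − 5P.
Supply slope: (416.5 − 411)/(57 − 56) = 5.5, so Qs = 5.5P + 103.
Without the tax, 628 − 5P = 5.5P + 103 gives 10.5P = 525, so P* = $50 and Q* = 378.
With the tax collected from sellers, supply shifts: Qs = 5.5(P − 21) + 103.
Solving gives Q = 323 with consumers paying $61 and sellers receiving $40 (the $21 wedge).
ΔCS is the trapezoid between Q = 323 and Q = 378 of height $11: ½ · (378 + 323) · 11 = $3855.5.

Consumer surplus falls by $3855.5 hundred.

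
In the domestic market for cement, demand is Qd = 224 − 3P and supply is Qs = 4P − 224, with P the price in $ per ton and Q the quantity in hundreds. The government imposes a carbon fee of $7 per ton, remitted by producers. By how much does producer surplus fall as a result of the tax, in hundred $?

Producer surplus falls by $78 hundred.

Without the tax, 224 − 3P = 4P − 224 gives 7P = 448, so P* = $64 and Q* = 32.
With the tax collected from producers, supply shifts: Qs = 4(P − 7) − 224.
Solving gives Q = 20 with consumers paying $68 and producers receiving $61 (the $7 wedge).
ΔPS is the trapezoid between Q = 20 and Q = 32 of height $3: ½ · (32 + 20) · 3 = $78.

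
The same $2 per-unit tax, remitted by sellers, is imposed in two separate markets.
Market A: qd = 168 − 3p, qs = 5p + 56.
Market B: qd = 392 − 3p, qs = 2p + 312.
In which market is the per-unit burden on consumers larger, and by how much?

Market A: pre-tax p* = $14, q* = 126; post-tax q = 122.25; per-unit burden on consumers = $1.25.
Market B: pre-tax p* = $16, q* = 344; post-tax q = 341.6; per-unit burden on consumers = $0.8.
Difference: $1.25 vs $0.8 → market A is larger by $0.45.

Market A, by $0.45.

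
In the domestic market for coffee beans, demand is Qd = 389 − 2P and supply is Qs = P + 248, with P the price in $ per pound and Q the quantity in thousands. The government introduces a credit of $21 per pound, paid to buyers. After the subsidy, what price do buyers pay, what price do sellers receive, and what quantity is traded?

Buyers pay $40; sellers receive $61; quantity = 309.

Without the subsidy, 389 − 2P = P + 248 gives 3P = 141, so P* = $47 and Q* = 295.
With a per-unit subsidy paid to buyers, each effectively pays P − 21, so demand becomes Qd = 389 − 2(P − 21).
New equilibrium: buyers pay $40, sellers receive $61, Q = 309. (Wedge: Pb − Ps = −21.)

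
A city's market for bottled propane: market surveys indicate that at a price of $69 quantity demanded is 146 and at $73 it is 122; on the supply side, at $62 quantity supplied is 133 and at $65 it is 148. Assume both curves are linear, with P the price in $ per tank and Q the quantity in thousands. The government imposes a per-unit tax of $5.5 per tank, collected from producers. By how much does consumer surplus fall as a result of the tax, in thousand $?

Demand slope: (122 − 146)/(73 − 69) = -6, so Qd = 560 − 6P.
Supply slope: (148 − 133)/(65 − 62) = 5, so Qs = 5P − 177.
Before the tax: set 560 − 6P = 5P − 177 → P* = $67, Q* = 158.
With the tax collected from producers, supply shifts: Qs = 5(P − 5.5) − 177.
Solving gives Q = 143 with buyers paying $69.5 and producers receiving $64 (the $5.5 wedge).
ΔCS is the trapezoid between Q = 143 and Q = 158 of height $2.5: ½ · (158 + 143) · 2.5 = $376.25.

Consumer surplus falls by $376.25 thousand.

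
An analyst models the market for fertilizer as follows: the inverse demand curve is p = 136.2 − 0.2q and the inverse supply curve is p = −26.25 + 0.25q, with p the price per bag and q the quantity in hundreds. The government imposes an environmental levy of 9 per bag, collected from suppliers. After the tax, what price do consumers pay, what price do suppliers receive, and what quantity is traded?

Consumers pay 68; suppliers receive 59; quantity = 341.

Inverting to q(p) form: qd = 681 − 5p; qs = 4p + 105.
Before the tax: set 681 − 5p = 4p + 105 → p* = 64, q* = 361.
With the tax collected from suppliers, supply shifts: qs = 4(p − 9) + 105.
New equilibrium: consumers pay 68, suppliers receive 59, q = 341. (Wedge: pb − ps = 9.)
The less price-elastic side of the market bears the larger share of a per-unit tax.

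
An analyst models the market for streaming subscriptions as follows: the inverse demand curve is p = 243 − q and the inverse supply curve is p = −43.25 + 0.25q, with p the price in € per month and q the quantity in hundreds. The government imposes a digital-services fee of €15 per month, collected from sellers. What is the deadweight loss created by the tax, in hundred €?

Deadweight loss = €90 hundred.

Rewrite in direct form: qd = 243 − p and qs = 4p + 173.
Without the tax, 243 − p = 4p + 173 gives 5p = 70, so p* = €14 and q* = 229.
With the tax collected from sellers, supply shifts: qs = 4(p − 15) + 173.
Solving gives q = 217 with buyers paying €26 and sellers receiving €11 (the €15 wedge).
Quantity falls by |ΔQ| = |229 − 217| = 12.
DWL = ½ · t · |ΔQ| = ½ · 15 · 12 = €90.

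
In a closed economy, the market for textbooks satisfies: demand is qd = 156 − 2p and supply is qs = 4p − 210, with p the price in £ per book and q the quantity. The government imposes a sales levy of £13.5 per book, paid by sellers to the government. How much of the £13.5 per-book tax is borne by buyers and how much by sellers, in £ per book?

Buyers bear £9 per book; sellers bear £4.5 per book.

Before the tax: set 156 − 2p = 4p − 210 → p* = £61, q* = 34.
With the tax collected from sellers, supply shifts: qs = 4(p − 13.5) − 210.
Solving gives q = 16 with buyers paying £70 and sellers receiving £56.5 (the £13.5 wedge).
Burden on buyers: £9; on sellers: £4.5. (They sum to £13.5.)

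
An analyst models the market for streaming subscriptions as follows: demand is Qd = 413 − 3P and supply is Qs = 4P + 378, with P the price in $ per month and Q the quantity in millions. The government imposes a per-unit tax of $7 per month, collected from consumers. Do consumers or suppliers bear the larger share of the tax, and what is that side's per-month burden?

Without the tax, 413 − 3P = 4P + 378 gives 7P = 35, so P* = $5 and Q* = 398.
With the tax collected from consumers, demand (in seller-price terms) shifts: Qd = 413 − 3(P + 7).
New equilibrium: consumers pay $9, suppliers receive $2, Q = 386. (Wedge: Pb − Ps = 7.)
Per-month burden: consumers $4, suppliers $3.
Consumers take the larger share because demand is less price-elastic here (demand slope 3 vs supply slope 4).

Consumers bear the larger share: $4 per month.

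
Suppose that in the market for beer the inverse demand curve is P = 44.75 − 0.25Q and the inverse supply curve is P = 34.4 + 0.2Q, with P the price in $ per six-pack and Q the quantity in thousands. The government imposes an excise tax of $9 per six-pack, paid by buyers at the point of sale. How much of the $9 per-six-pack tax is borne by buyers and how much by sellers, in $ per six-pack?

Inverting to Q(P) form: Qd = 179 − 4P; Qs = 5P − 172.
Without the tax, 179 − 4P = 5P − 172 gives 9P = 351, so P* = $39 and Q* = 23.
With the tax collected from buyers, demand (in seller-price terms) shifts: Qd = 179 − 4(P + 9).
New equilibrium: buyers pay $44, sellers receive $35, Q = 3. (Wedge: Pb − Ps = 9.)
Burden on buyers: $5; on sellers: $4. (They sum to $9.)
The less price-elastic side of the market bears the larger share of a per-unit tax.

Buyers bear $5 per six-pack; sellers bear $4 per six-pack.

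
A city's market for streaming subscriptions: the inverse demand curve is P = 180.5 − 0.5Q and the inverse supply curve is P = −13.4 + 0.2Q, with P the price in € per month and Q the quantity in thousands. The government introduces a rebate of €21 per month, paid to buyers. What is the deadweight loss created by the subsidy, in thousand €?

Deadweight loss = €315 thousand.

Rewrite in direct form: Qd = 361 − 2P and Qs = 5P + 67.
Without the subsidy, 361 − 2P = 5P + 67 gives 7P = 294, so P* = €42 and Q* = 277.
With a per-unit subsidy paid to buyers, each effectively pays P − 21, so demand becomes Qd = 361 − 2(P − 21).
Solving gives Q = 307 with buyers paying €27 and sellers receiving €48 (the €21 wedge).
Quantity rises by |ΔQ| = |277 − 307| = 30.
DWL = ½ · t · |ΔQ| = ½ · 21 · 30 = €315.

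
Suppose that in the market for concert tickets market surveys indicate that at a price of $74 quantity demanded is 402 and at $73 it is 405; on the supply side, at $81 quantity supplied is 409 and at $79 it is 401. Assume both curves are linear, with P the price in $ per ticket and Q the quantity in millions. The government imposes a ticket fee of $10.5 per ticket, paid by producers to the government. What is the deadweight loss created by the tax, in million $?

Demand slope: (405 − 402)/(73 − 74) = -3, so Qd = 624 − 3P.
Supply slope: (401 − 409)/(79 − 81) = 4, so Qs = 4P + 85.
Before the tax: set 624 − 3P = 4P + 85 → P* = $77, Q* = 393.
With the tax collected from producers, supply shifts: Qs = 4(P − 10.5) + 85.
Solving gives Q = 375 with consumers paying $83 and producers receiving $72.5 (the $10.5 wedge).
Quantity falls by |ΔQ| = |393 − 375| = 18.
DWL = ½ · t · |ΔQ| = ½ · 10.5 · 18 = $94.5.

Deadweight loss = $94.5 million.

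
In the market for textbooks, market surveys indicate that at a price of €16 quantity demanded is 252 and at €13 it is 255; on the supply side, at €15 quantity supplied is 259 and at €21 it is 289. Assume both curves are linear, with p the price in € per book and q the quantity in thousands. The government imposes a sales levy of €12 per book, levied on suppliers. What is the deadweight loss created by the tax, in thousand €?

Deadweight loss = €60 thousand.

Demand slope: (255 − 252)/(13 − 16) = -1, so qd = 268 − p.
Supply slope: (289 − 259)/(21 − 15) = 5, so qs = 5p + 184.
Before the tax: set 268 − p = 5p + 184 → p* = €14, q* = 254.
With the tax collected from suppliers, supply shifts: qs = 5(p − 12) + 184.
New equilibrium: consumers pay €24, suppliers receive €12, q = 244. (Wedge: pb − ps = 12.)
Quantity falls by |ΔQ| = |254 − 244| = 10.
DWL = ½ · t · |ΔQ| = ½ · 12 · 10 = €60.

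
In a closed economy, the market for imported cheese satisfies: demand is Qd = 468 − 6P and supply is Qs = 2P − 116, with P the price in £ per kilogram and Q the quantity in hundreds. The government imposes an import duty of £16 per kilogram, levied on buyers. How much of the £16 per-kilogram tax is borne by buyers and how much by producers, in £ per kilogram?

Buyers bear £4 per kilogram; producers bear £12 per kilogram.

Before the tax: set 468 − 6P = 2P − 116 → P* = £73, Q* = 30.
With the tax collected from buyers, demand (in seller-price terms) shifts: Qd = 468 − 6(P + 16).
Solving gives Q = 6 with buyers paying £77 and producers receiving £61 (the £16 wedge).
Burden on buyers: £4; on producers: £12. (They sum to £16.)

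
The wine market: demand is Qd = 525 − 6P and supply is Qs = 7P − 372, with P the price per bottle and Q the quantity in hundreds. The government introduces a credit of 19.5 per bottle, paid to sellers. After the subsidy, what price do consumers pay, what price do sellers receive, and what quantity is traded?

Before the subsidy: set 525 − 6P = 7P − 372 → P* = 69, Q* = 111.
With a per-unit subsidy paid to sellers, each receives P + 19.5 per unit sold, so supply becomes Qs = 7(P + 19.5) − 372.
Solving gives Q = 174 with consumers paying 58.5 and sellers receiving 78 (the 19.5 wedge).

Consumers pay 58.5; sellers receive 78; quantity = 174.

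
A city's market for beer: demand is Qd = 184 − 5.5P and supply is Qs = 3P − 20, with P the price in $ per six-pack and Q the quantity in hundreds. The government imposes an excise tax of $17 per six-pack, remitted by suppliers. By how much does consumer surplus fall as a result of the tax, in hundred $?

Without the tax, 184 − 5.5P = 3P − 20 gives 8.5P = 204, so P* = $24 and Q* = 52.
With the tax collected from suppliers, supply shifts: Qs = 3(P − 17) − 20.
Solving gives Q = 19 with buyers paying $30 and suppliers receiving $13 (the $17 wedge).
ΔCS is the trapezoid between Q = 19 and Q = 52 of height $6: ½ · (52 + 19) · 6 = $213.

Consumer surplus falls by $213 hundred.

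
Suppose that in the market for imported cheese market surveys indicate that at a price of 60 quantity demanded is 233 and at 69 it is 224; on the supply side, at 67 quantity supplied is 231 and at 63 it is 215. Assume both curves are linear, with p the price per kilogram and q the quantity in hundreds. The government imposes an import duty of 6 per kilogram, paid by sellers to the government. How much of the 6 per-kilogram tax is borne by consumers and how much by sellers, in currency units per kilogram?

Consumers bear 4.8 per kilogram; sellers bear 1.2 per kilogram.

Demand slope: (224 − 233)/(69 − 60) = -1, so qd = 293 − p.
Supply slope: (215 − 231)/(63 − 67) = 4, so qs = 4p − 37.
Without the tax, 293 − p = 4p − 37 gives 5p = 330, so p* = 66 and q* = 227.
With the tax collected from sellers, supply shifts: qs = 4(p − 6) − 37.
Solving gives q = 222.2 with consumers paying 70.8 and sellers receiving 64.8 (the 6 wedge).
Burden on consumers: 4.8; on sellers: 1.2. (They sum to 6.)
The less price-elastic side of the market bears the larger share of a per-unit tax.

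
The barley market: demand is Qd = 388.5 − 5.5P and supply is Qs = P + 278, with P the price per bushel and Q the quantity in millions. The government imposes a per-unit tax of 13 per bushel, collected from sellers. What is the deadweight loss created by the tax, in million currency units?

Before the tax: set 388.5 − 5.5P = P + 278 → P* = 17, Q* = 295.
With the tax collected from sellers, supply shifts: Qs = (P − 13) + 278.
New equilibrium: consumers pay 19, sellers receive 6, Q = 284. (Wedge: Pb − Ps = 13.)
Quantity falls by |ΔQ| = |295 − 284| = 11.
DWL = ½ · t · |ΔQ| = ½ · 13 · 11 = 71.5.

Deadweight loss = 71.5 million.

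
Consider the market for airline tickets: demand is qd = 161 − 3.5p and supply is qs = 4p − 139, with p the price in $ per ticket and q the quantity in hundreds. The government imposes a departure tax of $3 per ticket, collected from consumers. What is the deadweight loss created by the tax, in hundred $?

Without the tax, 161 − 3.5p = 4p − 139 gives 7.5p = 300, so p* = $40 and q* = 21.
With the tax collected from consumers, demand (in seller-price terms) shifts: qd = 161 − 3.5(p + 3).
New equilibrium: consumers pay $41.6, sellers receive $38.6, q = 15.4. (Wedge: pb − ps = 3.)
Quantity falls by |ΔQ| = |21 − 15.4| = 5.6.
DWL = ½ · t · |ΔQ| = ½ · 3 · 5.6 = $8.4.

Deadweight loss = $8.4 hundred.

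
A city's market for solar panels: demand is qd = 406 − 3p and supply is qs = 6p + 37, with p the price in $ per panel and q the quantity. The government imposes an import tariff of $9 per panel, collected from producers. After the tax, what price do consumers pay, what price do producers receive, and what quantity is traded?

Consumers pay $47; producers receive $38; quantity = 265.

Before the tax: set 406 − 3p = 6p + 37 → p* = $41, q* = 283.
With the tax collected from producers, supply shifts: qs = 6(p − 9) + 37.
Solving gives q = 265 with consumers paying $47 and producers receiving $38 (the $9 wedge).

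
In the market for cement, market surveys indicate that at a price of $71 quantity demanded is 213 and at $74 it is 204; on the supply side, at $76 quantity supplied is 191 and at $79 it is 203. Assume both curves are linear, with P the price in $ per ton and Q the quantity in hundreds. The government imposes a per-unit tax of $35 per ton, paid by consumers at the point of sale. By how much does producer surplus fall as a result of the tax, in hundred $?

Demand slope: (204 − 213)/(74 − 71) = -3, so Qd = 426 − 3P.
Supply slope: (203 − 191)/(79 − 76) = 4, so Qs = 4P − 113.
Without the tax, 426 − 3P = 4P − 113 gives 7P = 539, so P* = $77 and Q* = 195.
With the tax collected from consumers, demand (in seller-price terms) shifts: Qd = 426 − 3(P + 35).
Solving gives Q = 135 with consumers paying $97 and producers receiving $62 (the $35 wedge).
ΔPS is the trapezoid between Q = 135 and Q = 195 of height $15: ½ · (195 + 135) · 15 = $2475.

Producer surplus falls by $2475 hundred.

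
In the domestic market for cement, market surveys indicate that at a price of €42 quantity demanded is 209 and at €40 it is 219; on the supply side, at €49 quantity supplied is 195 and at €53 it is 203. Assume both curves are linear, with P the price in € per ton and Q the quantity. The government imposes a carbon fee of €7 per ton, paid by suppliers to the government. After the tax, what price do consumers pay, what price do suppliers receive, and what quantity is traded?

Consumers pay €48; suppliers receive €41; quantity = 179.

Demand slope: (219 − 209)/(40 − 42) = -5, so Qd = 419 − 5P.
Supply slope: (203 − 195)/(53 − 49) = 2, so Qs = 2P + 97.
Without the tax, 419 − 5P = 2P + 97 gives 7P = 322, so P* = €46 and Q* = 189.
With the tax collected from suppliers, supply shifts: Qs = 2(P − 7) + 97.
Solving gives Q = 179 with consumers paying €48 and suppliers receiving €41 (the €7 wedge).
The less price-elastic side of the market bears the larger share of a per-unit tax.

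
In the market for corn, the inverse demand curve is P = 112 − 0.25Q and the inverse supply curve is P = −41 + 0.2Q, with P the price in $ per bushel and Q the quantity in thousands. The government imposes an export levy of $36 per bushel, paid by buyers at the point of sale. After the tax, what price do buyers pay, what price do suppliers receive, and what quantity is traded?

Buyers pay $47; suppliers receive $11; quantity = 260.

Rewrite in direct form: Qd = 448 − 4P and Qs = 5P + 205.
Without the tax, 448 − 4P = 5P + 205 gives 9P = 243, so P* = $27 and Q* = 340.
With the tax collected from buyers, demand (in seller-price terms) shifts: Qd = 448 − 4(P + 36).
Solving gives Q = 260 with buyers paying $47 and suppliers receiving $11 (the $36 wedge).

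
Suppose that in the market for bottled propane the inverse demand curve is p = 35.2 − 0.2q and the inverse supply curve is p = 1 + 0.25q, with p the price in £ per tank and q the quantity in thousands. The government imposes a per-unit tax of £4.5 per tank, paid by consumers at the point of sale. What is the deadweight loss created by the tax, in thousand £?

Deadweight loss = £22.5 thousand.

Inverting to q(p) form: qd = 176 − 5p; qs = 4p − 4.
Before the tax: set 176 − 5p = 4p − 4 → p* = £20, q* = 76.
With the tax collected from consumers, demand (in seller-price terms) shifts: qd = 176 − 5(p + 4.5).
New equilibrium: consumers pay £22, producers receive £17.5, q = 66. (Wedge: pb − ps = 4.5.)
Quantity falls by |ΔQ| = |76 − 66| = 10.
DWL = ½ · t · |ΔQ| = ½ · 4.5 · 10 = £22.5.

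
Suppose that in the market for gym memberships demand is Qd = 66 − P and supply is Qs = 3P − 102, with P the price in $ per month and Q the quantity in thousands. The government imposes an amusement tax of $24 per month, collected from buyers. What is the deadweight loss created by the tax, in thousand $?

Deadweight loss = $216 thousand.

Without the tax, 66 − P = 3P − 102 gives 4P = 168, so P* = $42 and Q* = 24.
With the tax collected from buyers, demand (in seller-price terms) shifts: Qd = 66 − (P + 24).
New equilibrium: buyers pay $60, sellers receive $36, Q = 6. (Wedge: Pb − Ps = 24.)
Quantity falls by |ΔQ| = |24 − 6| = 18.
DWL = ½ · t · |ΔQ| = ½ · 24 · 18 = $216.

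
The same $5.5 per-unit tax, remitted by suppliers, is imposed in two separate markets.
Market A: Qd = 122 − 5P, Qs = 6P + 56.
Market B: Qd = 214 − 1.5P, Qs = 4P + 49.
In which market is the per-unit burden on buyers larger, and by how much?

Market A: pre-tax P* = $6, Q* = 92; post-tax Q = 77; per-unit burden on buyers = $3.
Market B: pre-tax P* = $30, Q* = 169; post-tax Q = 163; per-unit burden on buyers = $4.
Difference: $3 vs $4 → market B is larger by $1.

Market B, by $1.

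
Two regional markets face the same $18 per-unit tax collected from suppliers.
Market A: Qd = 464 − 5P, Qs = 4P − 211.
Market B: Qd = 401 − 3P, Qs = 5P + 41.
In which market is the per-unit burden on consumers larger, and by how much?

Market A: pre-tax P* = $75, Q* = 89; post-tax Q = 49; per-unit burden on consumers = $8.
Market B: pre-tax P* = $45, Q* = 266; post-tax Q = 232.25; per-unit burden on consumers = $11.25.
Difference: $8 vs $11.25 → market B is larger by $3.25.

Market B, by $3.25.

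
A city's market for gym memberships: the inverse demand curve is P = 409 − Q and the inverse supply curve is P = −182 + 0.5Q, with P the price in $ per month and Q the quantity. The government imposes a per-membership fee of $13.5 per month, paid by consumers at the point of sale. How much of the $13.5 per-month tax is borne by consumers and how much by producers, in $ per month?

Consumers bear $9 per month; producers bear $4.5 per month.

Inverting to Q(P) form: Qd = 409 − P; Qs = 2P + 364.
Before the tax: set 409 − P = 2P + 364 → P* = $15, Q* = 394.
With the tax collected from consumers, demand (in seller-price terms) shifts: Qd = 409 − (P + 13.5).
New equilibrium: consumers pay $24, producers receive $10.5, Q = 385. (Wedge: Pb − Ps = 13.5.)
Burden on consumers: $9; on producers: $4.5. (They sum to $13.5.)
The less price-elastic side of the market bears the larger share of a per-unit tax.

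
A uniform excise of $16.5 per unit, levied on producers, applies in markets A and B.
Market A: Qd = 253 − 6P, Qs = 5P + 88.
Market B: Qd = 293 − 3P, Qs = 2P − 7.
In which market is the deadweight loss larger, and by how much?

Market A: pre-tax P* = $15, Q* = 163; post-tax Q = 118; deadweight loss = $371.25.
Market B: pre-tax P* = $60, Q* = 113; post-tax Q = 93.2; deadweight loss = $163.35.
Difference: $371.25 vs $163.35 → market A is larger by $207.9.

Market A, by $207.9.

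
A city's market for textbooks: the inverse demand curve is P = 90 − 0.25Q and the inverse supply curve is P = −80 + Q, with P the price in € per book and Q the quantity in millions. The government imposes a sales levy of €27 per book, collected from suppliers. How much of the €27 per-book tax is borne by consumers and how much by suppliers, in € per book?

Consumers bear €5.4 per book; suppliers bear €21.6 per book.

Rewrite in direct form: Qd = 360 − 4P and Qs = P + 80.
Before the tax: set 360 − 4P = P + 80 → P* = €56, Q* = 136.
With the tax collected from suppliers, supply shifts: Qs = (P − 27) + 80.
Solving gives Q = 114.4 with consumers paying €61.4 and suppliers receiving €34.4 (the €27 wedge).
Burden on consumers: €5.4; on suppliers: €21.6. (They sum to €27.)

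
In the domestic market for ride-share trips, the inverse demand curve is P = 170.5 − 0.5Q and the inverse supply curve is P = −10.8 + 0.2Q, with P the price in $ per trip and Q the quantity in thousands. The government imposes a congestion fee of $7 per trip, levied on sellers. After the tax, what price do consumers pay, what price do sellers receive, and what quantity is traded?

Consumers pay $46; sellers receive $39; quantity = 249.

Rewrite in direct form: Qd = 341 − 2P and Qs = 5P + 54.
Before the tax: set 341 − 2P = 5P + 54 → P* = $41, Q* = 259.
With the tax collected from sellers, supply shifts: Qs = 5(P − 7) + 54.
New equilibrium: consumers pay $46, sellers receive $39, Q = 249. (Wedge: Pb − Ps = 7.)
The less price-elastic side of the market bears the larger share of a per-unit tax.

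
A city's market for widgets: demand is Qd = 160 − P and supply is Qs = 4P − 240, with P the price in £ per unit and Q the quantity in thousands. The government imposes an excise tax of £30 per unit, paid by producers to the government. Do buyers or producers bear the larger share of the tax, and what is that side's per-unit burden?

Without the tax, 160 − P = 4P − 240 gives 5P = 400, so P* = £80 and Q* = 80.
With the tax collected from producers, supply shifts: Qs = 4(P − 30) − 240.
New equilibrium: buyers pay £104, producers receive £74, Q = 56. (Wedge: Pb − Ps = 30.)
Per-unit burden: buyers £24, producers £6.
Buyers take the larger share because demand is less price-elastic here (demand slope 1 vs supply slope 4).

Buyers bear the larger share: £24 per unit.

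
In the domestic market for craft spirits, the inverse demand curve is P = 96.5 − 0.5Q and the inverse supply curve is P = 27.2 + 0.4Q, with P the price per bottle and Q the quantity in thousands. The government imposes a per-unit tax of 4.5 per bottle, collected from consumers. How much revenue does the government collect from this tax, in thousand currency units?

Rewrite in direct form: Qd = 193 − 2P and Qs = 2.5P − 68.
Without the tax, 193 − 2P = 2.5P − 68 gives 4.5P = 261, so P* = 58 and Q* = 77.
With the tax collected from consumers, demand (in seller-price terms) shifts: Qd = 193 − 2(P + 4.5).
Solving gives Q = 72 with consumers paying 60.5 and suppliers receiving 56 (the 4.5 wedge).
Revenue = t · Q = 4.5 · 72 = 324.

Tax revenue = 324 thousand.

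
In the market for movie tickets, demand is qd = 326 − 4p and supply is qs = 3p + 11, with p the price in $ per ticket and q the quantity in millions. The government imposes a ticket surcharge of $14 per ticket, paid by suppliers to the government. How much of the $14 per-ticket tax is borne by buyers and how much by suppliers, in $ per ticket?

Without the tax, 326 − 4p = 3p + 11 gives 7p = 315, so p* = $45 and q* = 146.
With the tax collected from suppliers, supply shifts: qs = 3(p − 14) + 11.
Solving gives q = 122 with buyers paying $51 and suppliers receiving $37 (the $14 wedge).
Burden on buyers: $6; on suppliers: $8. (They sum to $14.)
The less price-elastic side of the market bears the larger share of a per-unit tax.

Buyers bear $6 per ticket; suppliers bear $8 per ticket.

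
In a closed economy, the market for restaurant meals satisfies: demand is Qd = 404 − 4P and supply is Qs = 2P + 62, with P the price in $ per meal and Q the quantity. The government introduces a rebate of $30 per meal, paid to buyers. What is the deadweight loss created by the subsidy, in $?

Deadweight loss = $600.

Without the subsidy, 404 − 4P = 2P + 62 gives 6P = 342, so P* = $57 and Q* = 176.
With a per-unit subsidy paid to buyers, each effectively pays P − 30, so demand becomes Qd = 404 − 4(P − 30).
Solving gives Q = 216 with buyers paying $47 and producers receiving $77 (the $30 wedge).
Quantity rises by |ΔQ| = |176 − 216| = 40.
DWL = ½ · t · |ΔQ| = ½ · 30 · 40 = $600.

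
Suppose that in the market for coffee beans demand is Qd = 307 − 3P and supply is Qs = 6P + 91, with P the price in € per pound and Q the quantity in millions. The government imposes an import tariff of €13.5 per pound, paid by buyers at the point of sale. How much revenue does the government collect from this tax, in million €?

Tax revenue = €2808 million.

Before the tax: set 307 − 3P = 6P + 91 → P* = €24, Q* = 235.
With the tax collected from buyers, demand (in seller-price terms) shifts: Qd = 307 − 3(P + 13.5).
Solving gives Q = 208 with buyers paying €33 and suppliers receiving €19.5 (the €13.5 wedge).
Revenue = t · Q = 13.5 · 208 = €2808.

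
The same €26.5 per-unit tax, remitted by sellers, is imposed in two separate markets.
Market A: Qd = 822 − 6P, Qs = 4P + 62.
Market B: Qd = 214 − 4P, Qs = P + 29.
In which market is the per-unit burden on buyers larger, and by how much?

Market A, by €5.3.

Market A: pre-tax P* = €76, Q* = 366; post-tax Q = 302.4; per-unit burden on buyers = €10.6.
Market B: pre-tax P* = €37, Q* = 66; post-tax Q = 44.8; per-unit burden on buyers = €5.3.
Difference: €10.6 vs €5.3 → market A is larger by €5.3.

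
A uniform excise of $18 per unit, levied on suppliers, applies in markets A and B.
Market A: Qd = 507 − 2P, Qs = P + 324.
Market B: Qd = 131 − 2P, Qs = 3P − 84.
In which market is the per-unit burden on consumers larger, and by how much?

Market B, by $4.8.

Market A: pre-tax P* = $61, Q* = 385; post-tax Q = 373; per-unit burden on consumers = $6.
Market B: pre-tax P* = $43, Q* = 45; post-tax Q = 23.4; per-unit burden on consumers = $10.8.
Difference: $6 vs $10.8 → market B is larger by $4.8.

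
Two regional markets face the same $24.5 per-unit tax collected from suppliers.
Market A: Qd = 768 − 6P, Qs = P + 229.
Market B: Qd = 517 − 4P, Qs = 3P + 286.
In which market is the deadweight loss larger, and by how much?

Market B, by $257.25.

Market A: pre-tax P* = $77, Q* = 306; post-tax Q = 285; deadweight loss = $257.25.
Market B: pre-tax P* = $33, Q* = 385; post-tax Q = 343; deadweight loss = $514.5.
Difference: $257.25 vs $514.5 → market B is larger by $257.25.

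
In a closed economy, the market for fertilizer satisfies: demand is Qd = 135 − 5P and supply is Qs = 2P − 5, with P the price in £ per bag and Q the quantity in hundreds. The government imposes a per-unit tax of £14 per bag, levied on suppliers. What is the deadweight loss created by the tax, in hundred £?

Deadweight loss = £140 hundred.

Without the tax, 135 − 5P = 2P − 5 gives 7P = 140, so P* = £20 and Q* = 35.
With the tax collected from suppliers, supply shifts: Qs = 2(P − 14) − 5.
Solving gives Q = 15 with buyers paying £24 and suppliers receiving £10 (the £14 wedge).
Quantity falls by |ΔQ| = |35 − 15| = 20.
DWL = ½ · t · |ΔQ| = ½ · 14 · 20 = £140.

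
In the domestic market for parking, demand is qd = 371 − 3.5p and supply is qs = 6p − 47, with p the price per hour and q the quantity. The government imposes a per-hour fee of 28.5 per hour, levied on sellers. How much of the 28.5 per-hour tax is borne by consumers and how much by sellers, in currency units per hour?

Consumers bear 18 per hour; sellers bear 10.5 per hour.

Before the tax: set 371 − 3.5p = 6p − 47 → p* = 44, q* = 217.
With the tax collected from sellers, supply shifts: qs = 6(p − 28.5) − 47.
New equilibrium: consumers pay 62, sellers receive 33.5, q = 154. (Wedge: pb − ps = 28.5.)
Burden on consumers: 18; on sellers: 10.5. (They sum to 28.5.)
The less price-elastic side of the market bears the larger share of a per-unit tax.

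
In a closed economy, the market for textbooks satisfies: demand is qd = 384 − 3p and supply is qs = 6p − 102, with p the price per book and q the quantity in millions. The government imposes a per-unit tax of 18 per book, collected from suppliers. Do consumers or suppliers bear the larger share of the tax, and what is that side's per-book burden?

Before the tax: set 384 − 3p = 6p − 102 → p* = 54, q* = 222.
With the tax collected from suppliers, supply shifts: qs = 6(p − 18) − 102.
Solving gives q = 186 with consumers paying 66 and suppliers receiving 48 (the 18 wedge).
Per-book burden: consumers 12, suppliers 6.
Consumers take the larger share because demand is less price-elastic here (demand slope 3 vs supply slope 6).
The less price-elastic side of the market bears the larger share of a per-unit tax.

Consumers bear the larger share: 12 per book.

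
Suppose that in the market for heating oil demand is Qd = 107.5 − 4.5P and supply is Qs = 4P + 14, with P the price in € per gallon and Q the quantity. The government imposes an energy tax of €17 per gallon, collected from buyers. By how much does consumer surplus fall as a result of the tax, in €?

Consumer surplus falls by €320.

Without the tax, 107.5 − 4.5P = 4P + 14 gives 8.5P = 93.5, so P* = €11 and Q* = 58.
With the tax collected from buyers, demand (in seller-price terms) shifts: Qd = 107.5 − 4.5(P + 17).
New equilibrium: buyers pay €19, producers receive €2, Q = 22. (Wedge: Pb − Ps = 17.)
ΔCS is the trapezoid between Q = 22 and Q = 58 of height €8: ½ · (58 + 22) · 8 = €320.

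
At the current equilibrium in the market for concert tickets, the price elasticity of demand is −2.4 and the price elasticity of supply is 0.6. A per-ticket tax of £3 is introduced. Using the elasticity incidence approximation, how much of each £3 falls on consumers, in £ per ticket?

Incidence ratio: consumers' share ≈ εs / (εs + |εd|) = 0.6 / (0.6 + 2.4) = 0.2.
So consumers bear ≈ 0.2 × £3 = £0.6; producers bear £2.4.

Consumers bear ≈ £0.6 per ticket.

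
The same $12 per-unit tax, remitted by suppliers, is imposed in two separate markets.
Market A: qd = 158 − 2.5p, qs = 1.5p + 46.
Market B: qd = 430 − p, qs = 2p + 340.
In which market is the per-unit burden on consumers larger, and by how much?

Market A: pre-tax p* = $28, q* = 88; post-tax q = 76.75; per-unit burden on consumers = $4.5.
Market B: pre-tax p* = $30, q* = 400; post-tax q = 392; per-unit burden on consumers = $8.
Difference: $4.5 vs $8 → market B is larger by $3.5.

Market B, by $3.5.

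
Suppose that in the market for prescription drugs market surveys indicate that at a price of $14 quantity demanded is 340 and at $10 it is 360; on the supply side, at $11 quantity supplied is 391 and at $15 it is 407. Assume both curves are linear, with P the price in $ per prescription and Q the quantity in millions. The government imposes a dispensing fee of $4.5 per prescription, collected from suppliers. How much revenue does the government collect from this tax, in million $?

Tax revenue = $1642.5 million.

Demand slope: (360 − 340)/(10 − 14) = -5, so Qd = 410 − 5P.
Supply slope: (407 − 391)/(15 − 11) = 4, so Qs = 4P + 347.
Without the tax, 410 − 5P = 4P + 347 gives 9P = 63, so P* = $7 and Q* = 375.
With the tax collected from suppliers, supply shifts: Qs = 4(P − 4.5) + 347.
Solving gives Q = 365 with consumers paying $9 and suppliers receiving $4.5 (the $4.5 wedge).
Revenue = t · Q = 4.5 · 365 = $1642.5.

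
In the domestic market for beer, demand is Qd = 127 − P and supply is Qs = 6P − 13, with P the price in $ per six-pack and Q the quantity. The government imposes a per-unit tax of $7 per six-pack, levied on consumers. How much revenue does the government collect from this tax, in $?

Tax revenue = $707.

Without the tax, 127 − P = 6P − 13 gives 7P = 140, so P* = $20 and Q* = 107.
With the tax collected from consumers, demand (in seller-price terms) shifts: Qd = 127 − (P + 7).
New equilibrium: consumers pay $26, suppliers receive $19, Q = 101. (Wedge: Pb − Ps = 7.)
Revenue = t · Q = 7 · 101 = $707.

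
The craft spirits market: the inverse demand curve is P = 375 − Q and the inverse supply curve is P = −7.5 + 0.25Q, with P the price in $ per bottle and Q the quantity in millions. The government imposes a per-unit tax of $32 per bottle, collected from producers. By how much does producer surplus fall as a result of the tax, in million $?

Rewrite in direct form: Qd = 375 − P and Qs = 4P + 30.
Without the tax, 375 − P = 4P + 30 gives 5P = 345, so P* = $69 and Q* = 306.
With the tax collected from producers, supply shifts: Qs = 4(P − 32) + 30.
New equilibrium: buyers pay $94.6, producers receive $62.6, Q = 280.4. (Wedge: Pb − Ps = 32.)
ΔPS is the trapezoid between Q = 280.4 and Q = 306 of height $6.4: ½ · (306 + 280.4) · 6.4 = $1876.48.

Producer surplus falls by $1876.48 million.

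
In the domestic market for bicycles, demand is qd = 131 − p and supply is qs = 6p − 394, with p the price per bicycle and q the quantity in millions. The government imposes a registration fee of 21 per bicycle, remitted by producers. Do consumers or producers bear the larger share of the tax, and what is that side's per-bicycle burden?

Consumers bear the larger share: 18 per bicycle.

Without the tax, 131 − p = 6p − 394 gives 7p = 525, so p* = 75 and q* = 56.
With the tax collected from producers, supply shifts: qs = 6(p − 21) − 394.
New equilibrium: consumers pay 93, producers receive 72, q = 38. (Wedge: pb − ps = 21.)
Per-bicycle burden: consumers 18, producers 3.
Consumers take the larger share because demand is less price-elastic here (demand slope 1 vs supply slope 6).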